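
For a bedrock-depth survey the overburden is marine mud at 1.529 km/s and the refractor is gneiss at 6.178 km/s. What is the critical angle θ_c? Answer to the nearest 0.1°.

14.3°

At critical incidence the refracted ray runs along the interface (θ₂ = 90°), so sin θ_c = V₁/V₂.
θ_c = arcsin(1.529/6.178) = arcsin 0.2475 = 14.33°.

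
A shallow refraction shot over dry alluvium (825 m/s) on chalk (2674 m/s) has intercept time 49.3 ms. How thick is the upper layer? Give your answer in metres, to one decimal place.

21.4 m

h = tᵢ·V₁·V₂ / (2·√(V₂²−V₁²)).
√(V₂²−V₁²) = √(2674² − 825²) = 2543.6 m/s.
h = 0.0493 s × 825 × 2674 / (2 × 2543.6) = 21.38 m.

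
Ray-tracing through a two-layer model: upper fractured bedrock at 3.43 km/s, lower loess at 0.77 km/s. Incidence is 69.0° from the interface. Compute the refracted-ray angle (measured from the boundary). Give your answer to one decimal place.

Convert to the normal: θ₁ = 90° − 69.0° = 21.0°.
Snell's law: sin θ₂ = (V₂/V₁)·sin θ₁ = (0.77/3.43)·sin 21.0° = 0.0804.
θ₂ = sin⁻¹(0.0804) = 4.61° (from vertical).
From the interface: 90° − 4.61° = 85.39°.

85.4°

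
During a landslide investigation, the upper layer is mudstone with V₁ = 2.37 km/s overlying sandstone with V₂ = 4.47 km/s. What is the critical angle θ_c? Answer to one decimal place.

32.0°

Critical incidence: sin θ_c = V₁/V₂ = 2.37/4.47 = 0.5302.
θ_c = arcsin 0.5302 = 32.02°.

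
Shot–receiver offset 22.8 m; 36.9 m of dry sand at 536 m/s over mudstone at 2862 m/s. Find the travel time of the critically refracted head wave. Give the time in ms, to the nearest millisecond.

143 ms

t = x/V₂ + 2h·√(V₂²−V₁²)/(V₁V₂).
√(V₂²−V₁²) = √(2862²−536²) = 2811.4 m/s; delay term = 2·36.9·2811.4/(536·2862) = 0.13525 s.
t = 22.8/2862 + 0.13525 = 0.14322 s.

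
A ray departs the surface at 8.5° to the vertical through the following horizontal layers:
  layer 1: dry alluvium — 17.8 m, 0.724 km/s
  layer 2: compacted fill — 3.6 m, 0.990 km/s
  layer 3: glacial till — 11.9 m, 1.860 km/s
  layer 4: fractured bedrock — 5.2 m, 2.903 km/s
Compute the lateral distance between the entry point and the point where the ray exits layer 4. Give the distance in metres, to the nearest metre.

12 m

Ray parameter p = sin 8.5° / 0.724 km/s = 2.0416e-01 s/km.
Layer 1: θ = 8.50°; offset = 17.8·tan 8.50° = 2.660 m.
Layer 2: sin θ = p·0.990 = 0.2021 → θ = 11.66°; offset = 3.6·tan 11.66° = 0.743 m.
Layer 3: sin θ = p·1.860 = 0.3797 → θ = 22.32°; offset = 11.9·tan 22.32° = 4.885 m.
Layer 4: sin θ = p·2.903 = 0.5927 → θ = 36.35°; offset = 5.2·tan 36.35° = 3.826 m.
Total horizontal offset = 12.114 m.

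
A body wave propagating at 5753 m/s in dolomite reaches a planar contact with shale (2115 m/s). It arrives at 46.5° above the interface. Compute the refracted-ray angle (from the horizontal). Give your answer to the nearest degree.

75°

Angle from the normal: 90° − 46.5° = 43.5°.
sin θ₁/V₁ = sin θ₂/V₂ ⇒ sin θ₂ = 2115·sin 43.5°/5753 = 2115·0.6884/5753 = 0.2531.
θ₂ = sin⁻¹(0.2531) = 14.66° (from vertical).
From the interface: 90° − 14.66° = 75.34°.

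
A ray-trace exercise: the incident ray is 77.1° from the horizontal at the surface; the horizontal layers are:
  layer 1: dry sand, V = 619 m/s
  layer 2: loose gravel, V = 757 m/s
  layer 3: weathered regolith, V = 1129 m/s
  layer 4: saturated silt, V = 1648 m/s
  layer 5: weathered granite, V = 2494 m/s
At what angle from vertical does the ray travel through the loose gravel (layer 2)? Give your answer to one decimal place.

From the normal: θ₁ = 90° − 77.1° = 12.9°.
Ray parameter p = sin 12.9° / 619 = 3.6066e-04 s/m.
sin θ_2 = p·V_2 = 3.6066e-04 × 757 = 0.2730.
θ_2 = 15.84° from the vertical.

15.8°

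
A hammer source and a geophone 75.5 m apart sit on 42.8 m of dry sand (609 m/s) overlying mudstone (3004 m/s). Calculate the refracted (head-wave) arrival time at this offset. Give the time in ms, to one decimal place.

162.8 ms

t = x/V₂ + 2h·√(V₂²−V₁²)/(V₁V₂).
√(V₂²−V₁²) = √(3004²−609²) = 2941.6 m/s; delay term = 2·42.8·2941.6/(609·3004) = 0.13764 s.
t = 75.5/3004 + 0.13764 = 0.16277 s.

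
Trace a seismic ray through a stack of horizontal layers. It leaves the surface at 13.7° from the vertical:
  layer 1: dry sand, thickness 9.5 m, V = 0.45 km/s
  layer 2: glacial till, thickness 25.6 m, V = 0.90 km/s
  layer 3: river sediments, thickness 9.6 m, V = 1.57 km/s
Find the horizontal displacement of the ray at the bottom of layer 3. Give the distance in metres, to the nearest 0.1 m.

30.2 m

Apply Snell's law at each interface; in layer i the horizontal offset is hᵢ·tan θᵢ.
Layer 1: θ = 13.70°; offset = 9.5·tan 13.70° = 2.316 m.
Layer 2: sin θ = 0.90·sin 13.7°/0.45 = 0.4737, θ = 28.27°; offset = 25.6·tan 28.27° = 13.769 m.
Layer 3: sin θ = 1.57·sin 13.7°/0.45 = 0.8263, θ = 55.72°; offset = 9.6·tan 55.72° = 14.084 m.
Total horizontal offset = 30.169 m.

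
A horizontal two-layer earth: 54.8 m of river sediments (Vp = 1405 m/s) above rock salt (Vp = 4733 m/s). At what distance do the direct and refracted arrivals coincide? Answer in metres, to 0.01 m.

148.84 m

x_cross = 2h·√((V₂+V₁)/(V₂−V₁)).
(V₂+V₁)/(V₂−V₁) = (4733+1405)/(4733−1405) = 1.8444; √ = 1.3581.
x_cross = 2·54.8·1.3581 = 148.84 m.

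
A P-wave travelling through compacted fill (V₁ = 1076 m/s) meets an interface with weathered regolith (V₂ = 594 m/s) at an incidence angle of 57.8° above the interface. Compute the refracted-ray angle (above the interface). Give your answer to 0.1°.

72.9°

Convert to the normal: θ₁ = 90° − 57.8° = 32.2°.
sin θ₁/V₁ = sin θ₂/V₂ ⇒ sin θ₂ = 594·sin 32.2°/1076 = 594·0.5329/1076 = 0.2942.
θ₂ = arcsin 0.2942 = 17.11° from the normal.
From the interface: 90° − 17.11° = 72.89°.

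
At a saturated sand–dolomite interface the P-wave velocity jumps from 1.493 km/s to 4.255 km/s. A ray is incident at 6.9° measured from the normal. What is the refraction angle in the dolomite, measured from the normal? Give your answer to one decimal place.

20.0°

Snell's law: sin θ₂ = (V₂/V₁)·sin θ₁ = (4.255/1.493)·sin 6.9° = 0.3424.
θ₂ = arcsin 0.3424 = 20.02° from the normal.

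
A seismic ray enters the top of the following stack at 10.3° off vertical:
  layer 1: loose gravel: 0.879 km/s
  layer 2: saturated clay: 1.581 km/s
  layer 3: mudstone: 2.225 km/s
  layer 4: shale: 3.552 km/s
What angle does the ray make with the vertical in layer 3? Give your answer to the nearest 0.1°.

Snell's law across each interface conserves sin θ / V, so sin θ_3 = V_3·sin θ₁/V₁.
sin θ_3 = 2.225 × sin 10.3° / 0.879 = 0.4526.
θ_3 = 26.91° from the vertical.

26.9°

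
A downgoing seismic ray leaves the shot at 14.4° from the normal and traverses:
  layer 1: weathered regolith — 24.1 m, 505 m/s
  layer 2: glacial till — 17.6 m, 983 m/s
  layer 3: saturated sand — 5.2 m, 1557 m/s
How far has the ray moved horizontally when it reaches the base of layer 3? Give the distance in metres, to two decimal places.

22.14 m

Ray parameter p = sin 14.4° / 505 m/s = 4.9246e-04 s/m.
Layer 1: θ = 14.40°; offset = 24.1·tan 14.40° = 6.1878 m.
Layer 2: sin θ = p·983 = 0.4841 → θ = 28.95°; offset = 17.6·tan 28.95° = 9.7368 m.
Layer 3: sin θ = p·1557 = 0.7668 → θ = 50.06°; offset = 5.2·tan 50.06° = 6.2110 m.
Total horizontal offset = 22.1356 m.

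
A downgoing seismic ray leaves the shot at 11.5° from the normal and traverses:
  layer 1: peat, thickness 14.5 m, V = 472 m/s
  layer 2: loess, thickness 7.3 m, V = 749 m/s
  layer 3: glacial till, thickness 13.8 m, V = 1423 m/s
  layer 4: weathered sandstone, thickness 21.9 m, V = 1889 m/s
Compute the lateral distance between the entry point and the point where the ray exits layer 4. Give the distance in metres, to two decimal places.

Ray parameter p = sin 11.5° / 472 m/s = 4.2239e-04 s/m.
Layer 1: θ = 11.50°; offset = 14.5·tan 11.50° = 2.9501 m.
Layer 2: sin θ = p·749 = 0.3164 → θ = 18.44°; offset = 7.3·tan 18.44° = 2.4345 m.
Layer 3: sin θ = p·1423 = 0.6011 → θ = 36.95°; offset = 13.8·tan 36.95° = 10.3786 m.
Layer 4: sin θ = p·1889 = 0.7979 → θ = 52.93°; offset = 21.9·tan 52.93° = 28.9880 m.
Total horizontal offset = 44.7512 m.

44.75 m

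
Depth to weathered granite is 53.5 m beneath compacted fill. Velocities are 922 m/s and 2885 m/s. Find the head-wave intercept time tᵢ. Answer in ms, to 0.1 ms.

110.0 ms

θ_c = arcsin(V₁/V₂) = arcsin(922/2885) = 18.64°; cos θ_c = 0.9476.
tᵢ = 2h·cos θ_c / V₁ = 2·53.5·0.9476 / 922 = 0.10997 s.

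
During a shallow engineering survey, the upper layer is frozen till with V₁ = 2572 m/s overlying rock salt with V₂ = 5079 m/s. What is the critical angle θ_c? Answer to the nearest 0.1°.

Critical incidence: sin θ_c = V₁/V₂ = 2572/5079 = 0.5064.
θ_c = arcsin 0.5064 = 30.42°.

30.4°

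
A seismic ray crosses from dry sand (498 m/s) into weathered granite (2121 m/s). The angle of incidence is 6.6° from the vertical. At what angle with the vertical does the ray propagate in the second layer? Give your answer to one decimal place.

29.3°

sin θ₁/V₁ = sin θ₂/V₂ ⇒ sin θ₂ = 2121·sin 6.6°/498 = 2121·0.1149/498 = 0.4895.
θ₂ = sin⁻¹(0.4895) = 29.31° (from vertical).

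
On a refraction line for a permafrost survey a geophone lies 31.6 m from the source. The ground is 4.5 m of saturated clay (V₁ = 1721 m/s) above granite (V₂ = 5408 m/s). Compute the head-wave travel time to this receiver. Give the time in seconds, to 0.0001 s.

0.0108 s

t = x/V₂ + 2h·√(V₂²−V₁²)/(V₁V₂).
√(V₂²−V₁²) = √(5408²−1721²) = 5126.9 m/s; delay term = 2·4.5·5126.9/(1721·5408) = 0.00496 s.
t = 31.6/5408 + 0.00496 = 0.01080 s.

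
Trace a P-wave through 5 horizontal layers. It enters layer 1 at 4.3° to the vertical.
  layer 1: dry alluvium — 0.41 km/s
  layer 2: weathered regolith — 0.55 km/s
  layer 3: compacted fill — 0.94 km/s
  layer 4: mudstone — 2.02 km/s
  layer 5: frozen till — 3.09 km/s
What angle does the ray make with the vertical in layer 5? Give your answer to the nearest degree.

Snell's law across each interface conserves sin θ / V, so sin θ_5 = V_5·sin θ₁/V₁.
sin θ_5 = 3.09 × sin 4.3° / 0.41 = 0.5651.
θ_5 = 34.41° from the vertical.

34°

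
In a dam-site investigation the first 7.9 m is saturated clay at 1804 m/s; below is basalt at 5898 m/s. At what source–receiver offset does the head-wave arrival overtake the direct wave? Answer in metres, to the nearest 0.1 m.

θ_c = arcsin(1804/5898) = 17.81°, so cos θ_c = 0.9521 and tᵢ = 2h cos θ_c/V₁ = 0.0083 s.
At crossover x/V₁ = x/V₂ + tᵢ ⇒ x = tᵢ/(1/V₁ − 1/V₂) = 0.00834/(5.5432e-04 − 1.6955e-04) = 21.67 m.

21.7 m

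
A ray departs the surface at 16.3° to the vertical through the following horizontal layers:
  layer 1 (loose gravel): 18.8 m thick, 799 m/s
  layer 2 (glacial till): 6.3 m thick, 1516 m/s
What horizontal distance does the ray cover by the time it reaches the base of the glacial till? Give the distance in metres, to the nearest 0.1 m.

Apply Snell's law at each interface; in layer i the horizontal offset is hᵢ·tan θᵢ.
Layer 1: θ = 16.30°; offset = 18.8·tan 16.30° = 5.498 m.
Layer 2: sin θ = 1516·sin 16.3°/799 = 0.5325, θ = 32.18°; offset = 6.3·tan 32.18° = 3.964 m.
Summing the layer offsets gives 9.461 m.

9.5 m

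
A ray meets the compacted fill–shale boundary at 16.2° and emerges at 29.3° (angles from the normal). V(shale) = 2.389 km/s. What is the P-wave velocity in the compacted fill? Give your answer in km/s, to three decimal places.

1.362 km/s

Snell's law: sin 16.2°/V₁ = sin 29.3°/V₂.
V₁ = V₂·sin 16.2°/sin 29.3° = 2.389 × 0.5701 = 1.362 km/s.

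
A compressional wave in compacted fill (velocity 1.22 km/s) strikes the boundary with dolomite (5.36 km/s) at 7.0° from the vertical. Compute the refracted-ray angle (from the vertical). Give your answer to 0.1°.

sin θ₁/V₁ = sin θ₂/V₂ ⇒ sin θ₂ = 5.36·sin 7.0°/1.22 = 5.36·0.1219/1.22 = 0.5354.
θ₂ = arcsin 0.5354 = 32.37° from the normal.

32.4°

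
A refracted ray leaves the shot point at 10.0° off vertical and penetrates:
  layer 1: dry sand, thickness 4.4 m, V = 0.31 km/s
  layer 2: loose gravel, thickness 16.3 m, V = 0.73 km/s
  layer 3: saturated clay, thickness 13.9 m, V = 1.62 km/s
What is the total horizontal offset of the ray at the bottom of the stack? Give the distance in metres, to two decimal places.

38.10 m

Apply Snell's law at each interface; in layer i the horizontal offset is hᵢ·tan θᵢ.
Layer 1: θ = 10.00°; offset = 4.4·tan 10.00° = 0.7758 m.
Layer 2: sin θ = 0.73·sin 10.0°/0.31 = 0.4089, θ = 24.14°; offset = 16.3·tan 24.14° = 7.3038 m.
Layer 3: sin θ = 1.62·sin 10.0°/0.31 = 0.9075, θ = 65.16°; offset = 13.9·tan 65.16° = 30.0212 m.
Total horizontal offset = 38.1008 m.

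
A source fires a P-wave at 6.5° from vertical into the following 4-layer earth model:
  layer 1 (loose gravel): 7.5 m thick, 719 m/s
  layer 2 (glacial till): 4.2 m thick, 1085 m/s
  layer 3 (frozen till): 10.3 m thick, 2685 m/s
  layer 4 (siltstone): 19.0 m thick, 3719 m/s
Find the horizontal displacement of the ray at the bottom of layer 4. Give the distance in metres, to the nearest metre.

Apply Snell's law at each interface; in layer i the horizontal offset is hᵢ·tan θᵢ.
Layer 1: θ = 6.50°; offset = 7.5·tan 6.50° = 0.855 m.
Layer 2: sin θ = 1085·sin 6.5°/719 = 0.1708, θ = 9.84°; offset = 4.2·tan 9.84° = 0.728 m.
Layer 3: sin θ = 2685·sin 6.5°/719 = 0.4227, θ = 25.01°; offset = 10.3·tan 25.01° = 4.805 m.
Layer 4: sin θ = 3719·sin 6.5°/719 = 0.5855, θ = 35.84°; offset = 19.0·tan 35.84° = 13.724 m.
Σ offsets = 20.111 m.

20 m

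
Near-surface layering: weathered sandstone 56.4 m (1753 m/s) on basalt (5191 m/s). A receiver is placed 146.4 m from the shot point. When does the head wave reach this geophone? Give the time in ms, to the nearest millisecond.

89 ms

t = x/V₂ + 2h·√(V₂²−V₁²)/(V₁V₂).
√(V₂²−V₁²) = √(5191²−1753²) = 4886.0 m/s; delay term = 2·56.4·4886.0/(1753·5191) = 0.06057 s.
t = 146.4/5191 + 0.06057 = 0.08877 s.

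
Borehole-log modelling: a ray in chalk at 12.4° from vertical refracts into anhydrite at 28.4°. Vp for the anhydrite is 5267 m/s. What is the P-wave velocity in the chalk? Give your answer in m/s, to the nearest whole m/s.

2378 m/s

sin 12.4° = 0.2147; sin 28.4° = 0.4756.
V₁ = V₂·(sin θ₁/sin θ₂) = 5267·(0.2147/0.4756) = 2377.95 m/s.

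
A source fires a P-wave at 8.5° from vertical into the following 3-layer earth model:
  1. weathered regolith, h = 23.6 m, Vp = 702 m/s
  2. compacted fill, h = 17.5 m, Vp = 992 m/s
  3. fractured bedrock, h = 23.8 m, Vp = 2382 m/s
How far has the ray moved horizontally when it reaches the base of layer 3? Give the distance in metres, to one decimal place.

Ray parameter p = sin 8.5° / 702 m/s = 2.1055e-04 s/m.
Layer 1: θ = 8.50°; offset = 23.6·tan 8.50° = 3.527 m.
Layer 2: sin θ = p·992 = 0.2089 → θ = 12.06°; offset = 17.5·tan 12.06° = 3.738 m.
Layer 3: sin θ = p·2382 = 0.5015 → θ = 30.10°; offset = 23.8·tan 30.10° = 13.798 m.
Σ offsets = 21.062 m.

21.1 m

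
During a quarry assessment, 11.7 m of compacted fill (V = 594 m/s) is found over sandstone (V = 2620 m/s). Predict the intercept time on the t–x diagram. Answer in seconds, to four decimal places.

0.0384 s

θ_c = arcsin(V₁/V₂) = arcsin(594/2620) = 13.10°; cos θ_c = 0.9740.
tᵢ = 2h·cos θ_c / V₁ = 2·11.7·0.9740 / 594 = 0.03837 s.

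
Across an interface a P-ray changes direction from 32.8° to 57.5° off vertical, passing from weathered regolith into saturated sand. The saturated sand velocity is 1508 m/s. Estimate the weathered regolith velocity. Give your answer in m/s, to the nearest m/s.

969 m/s

sin 32.8° = 0.5417; sin 57.5° = 0.8434.
V₁ = V₂·(sin θ₁/sin θ₂) = 1508·(0.5417/0.8434) = 968.58 m/s.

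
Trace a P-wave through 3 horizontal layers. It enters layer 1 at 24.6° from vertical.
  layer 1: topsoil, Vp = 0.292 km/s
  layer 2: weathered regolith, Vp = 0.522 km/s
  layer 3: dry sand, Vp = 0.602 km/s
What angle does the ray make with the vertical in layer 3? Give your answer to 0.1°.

Ray parameter p = sin 24.6° / 0.292 = 1.4256e+00 s/km.
sin θ_3 = p·V_3 = 1.4256e+00 × 0.602 = 0.8582.
θ_3 = 59.12° from the vertical.

59.1°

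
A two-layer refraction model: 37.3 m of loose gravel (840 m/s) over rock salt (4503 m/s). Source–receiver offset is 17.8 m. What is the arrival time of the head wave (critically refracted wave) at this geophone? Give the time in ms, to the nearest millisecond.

t = x/V₂ + 2h·√(V₂²−V₁²)/(V₁V₂).
√(V₂²−V₁²) = √(4503²−840²) = 4424.0 m/s; delay term = 2·37.3·4424.0/(840·4503) = 0.08725 s.
t = 17.8/4503 + 0.08725 = 0.09120 s.

91 ms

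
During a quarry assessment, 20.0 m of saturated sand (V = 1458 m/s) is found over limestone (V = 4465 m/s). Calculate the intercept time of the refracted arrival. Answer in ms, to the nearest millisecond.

θ_c = arcsin(V₁/V₂) = arcsin(1458/4465) = 19.06°; cos θ_c = 0.9452.
tᵢ = 2h·cos θ_c / V₁ = 2·20.0·0.9452 / 1458 = 0.02593 s.

26 ms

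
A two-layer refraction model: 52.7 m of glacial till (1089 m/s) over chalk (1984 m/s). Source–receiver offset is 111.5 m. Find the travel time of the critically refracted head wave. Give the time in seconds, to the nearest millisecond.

t = x/V₂ + 2h·√(V₂²−V₁²)/(V₁V₂).
√(V₂²−V₁²) = √(1984²−1089²) = 1658.4 m/s; delay term = 2·52.7·1658.4/(1089·1984) = 0.08090 s.
t = 111.5/1984 + 0.08090 = 0.13710 s.

0.137 s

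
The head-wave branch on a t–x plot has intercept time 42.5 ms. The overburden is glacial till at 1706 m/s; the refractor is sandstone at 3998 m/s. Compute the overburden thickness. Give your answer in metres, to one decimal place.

θ_c = arcsin(1706/3998) = 25.26°; cos θ_c = 0.9044.
tᵢ = 2h cos θ_c/V₁ ⇒ h = tᵢ·V₁/(2 cos θ_c) = 0.0425·1706/(2·0.9044) = 40.09 m.

40.1 m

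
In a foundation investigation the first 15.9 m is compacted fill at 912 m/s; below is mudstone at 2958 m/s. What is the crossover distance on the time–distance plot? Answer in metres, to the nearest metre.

θ_c = arcsin(912/2958) = 17.96°, so cos θ_c = 0.9513 and tᵢ = 2h cos θ_c/V₁ = 0.0332 s.
At crossover x/V₁ = x/V₂ + tᵢ ⇒ x = tᵢ/(1/V₁ − 1/V₂) = 0.03317/(1.0965e-03 − 3.3807e-04) = 43.74 m.

44 m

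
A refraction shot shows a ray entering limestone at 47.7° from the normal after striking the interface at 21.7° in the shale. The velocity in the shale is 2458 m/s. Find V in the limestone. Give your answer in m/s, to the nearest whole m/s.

sin 21.7° = 0.3697; sin 47.7° = 0.7396.
V₂ = V₁·(sin θ₂/sin θ₁) = 2458·(0.7396/0.3697) = 4916.91 m/s.

4917 m/s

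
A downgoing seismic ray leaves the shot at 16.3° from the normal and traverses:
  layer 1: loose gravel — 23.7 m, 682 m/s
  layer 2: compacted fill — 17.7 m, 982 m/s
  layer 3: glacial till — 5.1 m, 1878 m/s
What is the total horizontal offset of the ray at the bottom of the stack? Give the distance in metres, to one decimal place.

Ray parameter p = sin 16.3° / 682 m/s = 4.1153e-04 s/m.
Layer 1: θ = 16.30°; offset = 23.7·tan 16.30° = 6.930 m.
Layer 2: sin θ = p·982 = 0.4041 → θ = 23.84°; offset = 17.7·tan 23.84° = 7.820 m.
Layer 3: sin θ = p·1878 = 0.7729 → θ = 50.61°; offset = 5.1·tan 50.61° = 6.211 m.
Total horizontal offset = 20.962 m.

21.0 m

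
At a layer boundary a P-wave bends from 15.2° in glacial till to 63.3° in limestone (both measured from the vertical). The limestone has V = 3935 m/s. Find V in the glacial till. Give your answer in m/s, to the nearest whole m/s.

1155 m/s

sin 15.2° = 0.2622; sin 63.3° = 0.8934.
V₁ = V₂·(sin θ₁/sin θ₂) = 3935·(0.2622/0.8934) = 1154.86 m/s.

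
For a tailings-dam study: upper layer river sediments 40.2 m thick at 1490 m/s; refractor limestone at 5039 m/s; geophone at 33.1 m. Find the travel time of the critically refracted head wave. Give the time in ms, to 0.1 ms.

t = x/V₂ + 2h·√(V₂²−V₁²)/(V₁V₂).
√(V₂²−V₁²) = √(5039²−1490²) = 4813.7 m/s; delay term = 2·40.2·4813.7/(1490·5039) = 0.05155 s.
t = 33.1/5039 + 0.05155 = 0.05812 s.

58.1 ms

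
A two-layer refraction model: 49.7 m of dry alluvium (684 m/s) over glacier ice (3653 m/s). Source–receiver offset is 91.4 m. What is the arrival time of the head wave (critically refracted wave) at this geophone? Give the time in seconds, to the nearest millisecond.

0.168 s

t = x/V₂ + 2h·√(V₂²−V₁²)/(V₁V₂).
√(V₂²−V₁²) = √(3653²−684²) = 3588.4 m/s; delay term = 2·49.7·3588.4/(684·3653) = 0.14275 s.
t = 91.4/3653 + 0.14275 = 0.16777 s.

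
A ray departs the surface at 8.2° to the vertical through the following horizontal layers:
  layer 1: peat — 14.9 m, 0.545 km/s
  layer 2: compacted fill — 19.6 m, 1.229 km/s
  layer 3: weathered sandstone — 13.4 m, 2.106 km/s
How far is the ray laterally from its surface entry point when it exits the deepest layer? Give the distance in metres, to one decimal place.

17.7 m

p = sin θ₁/V₁ = sin 8.2°/0.545 = 2.6170e-01 s/km is conserved through the stack.
Layer 1: θ = 8.20°; offset = 14.9·tan 8.20° = 2.147 m.
Layer 2: sin θ = p·1.229 = 0.3216 → θ = 18.76°; offset = 19.6·tan 18.76° = 6.658 m.
Layer 3: sin θ = p·2.106 = 0.5511 → θ = 33.45°; offset = 13.4·tan 33.45° = 8.851 m.
Total horizontal offset = 17.656 m.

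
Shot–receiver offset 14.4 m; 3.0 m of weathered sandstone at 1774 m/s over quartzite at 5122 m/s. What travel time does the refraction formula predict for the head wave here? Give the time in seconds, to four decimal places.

0.0060 s

t = x/V₂ + 2h·√(V₂²−V₁²)/(V₁V₂).
√(V₂²−V₁²) = √(5122²−1774²) = 4805.0 m/s; delay term = 2·3.0·4805.0/(1774·5122) = 0.00317 s.
t = 14.4/5122 + 0.00317 = 0.00598 s.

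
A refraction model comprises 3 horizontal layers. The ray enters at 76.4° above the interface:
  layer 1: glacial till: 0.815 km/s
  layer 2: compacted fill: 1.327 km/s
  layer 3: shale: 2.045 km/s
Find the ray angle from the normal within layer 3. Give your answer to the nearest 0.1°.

From the normal: θ₁ = 90° − 76.4° = 13.6°.
Ray parameter p = sin 13.6° / 0.815 = 2.8852e-01 s/km.
sin θ_3 = p·V_3 = 2.8852e-01 × 2.045 = 0.5900.
θ_3 = arcsin 0.5900 = 36.16°.

36.2°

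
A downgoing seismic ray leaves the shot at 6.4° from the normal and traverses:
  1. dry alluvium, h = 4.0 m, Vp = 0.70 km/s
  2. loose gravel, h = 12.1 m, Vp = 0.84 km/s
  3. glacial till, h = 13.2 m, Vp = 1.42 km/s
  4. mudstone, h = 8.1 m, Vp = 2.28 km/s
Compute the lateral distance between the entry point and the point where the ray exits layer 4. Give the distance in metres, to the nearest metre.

8 m

p = sin θ₁/V₁ = sin 6.4°/0.70 = 1.5924e-01 s/km is conserved through the stack.
Layer 1: θ = 6.40°; offset = 4.0·tan 6.40° = 0.449 m.
Layer 2: sin θ = p·0.84 = 0.1338 → θ = 7.69°; offset = 12.1·tan 7.69° = 1.633 m.
Layer 3: sin θ = p·1.42 = 0.2261 → θ = 13.07°; offset = 13.2·tan 13.07° = 3.064 m.
Layer 4: sin θ = p·2.28 = 0.3631 → θ = 21.29°; offset = 8.1·tan 21.29° = 3.156 m.
Total horizontal offset = 8.302 m.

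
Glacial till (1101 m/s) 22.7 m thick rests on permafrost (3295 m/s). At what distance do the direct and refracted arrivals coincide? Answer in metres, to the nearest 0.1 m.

64.3 m

θ_c = arcsin(1101/3295) = 19.52°, so cos θ_c = 0.9425 and tᵢ = 2h cos θ_c/V₁ = 0.0389 s.
At crossover x/V₁ = x/V₂ + tᵢ ⇒ x = tᵢ/(1/V₁ − 1/V₂) = 0.03887/(9.0827e-04 − 3.0349e-04) = 64.26 m.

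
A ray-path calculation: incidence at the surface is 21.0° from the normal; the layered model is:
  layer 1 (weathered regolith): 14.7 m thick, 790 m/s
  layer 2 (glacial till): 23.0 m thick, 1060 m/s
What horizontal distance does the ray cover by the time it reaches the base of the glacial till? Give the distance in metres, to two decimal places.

Apply Snell's law at each interface; in layer i the horizontal offset is hᵢ·tan θᵢ.
Layer 1: θ = 21.00°; offset = 14.7·tan 21.00° = 5.6428 m.
Layer 2: sin θ = 1060·sin 21.0°/790 = 0.4808, θ = 28.74°; offset = 23.0·tan 28.74° = 12.6134 m.
Total horizontal offset = 18.2562 m.

18.26 m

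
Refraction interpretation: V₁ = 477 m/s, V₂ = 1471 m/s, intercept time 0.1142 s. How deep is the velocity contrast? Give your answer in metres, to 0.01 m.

28.79 m

h = tᵢ·V₁·V₂ / (2·√(V₂²−V₁²)).
√(V₂²−V₁²) = √(1471² − 477²) = 1391.5 m/s.
h = 0.1142 s × 477 × 1471 / (2 × 1391.5) = 28.79 m.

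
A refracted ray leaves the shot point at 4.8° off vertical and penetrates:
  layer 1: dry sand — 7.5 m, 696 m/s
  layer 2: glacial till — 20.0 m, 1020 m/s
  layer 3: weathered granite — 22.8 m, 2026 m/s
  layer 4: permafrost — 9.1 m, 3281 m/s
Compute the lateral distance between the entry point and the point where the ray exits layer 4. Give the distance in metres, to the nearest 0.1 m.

12.7 m

Ray parameter p = sin 4.8° / 696 m/s = 1.2023e-04 s/m.
Layer 1: θ = 4.80°; offset = 7.5·tan 4.80° = 0.630 m.
Layer 2: sin θ = p·1020 = 0.1226 → θ = 7.04°; offset = 20.0·tan 7.04° = 2.471 m.
Layer 3: sin θ = p·2026 = 0.2436 → θ = 14.10°; offset = 22.8·tan 14.10° = 5.726 m.
Layer 4: sin θ = p·3281 = 0.3945 → θ = 23.23°; offset = 9.1·tan 23.23° = 3.906 m.
Total horizontal offset = 12.734 m.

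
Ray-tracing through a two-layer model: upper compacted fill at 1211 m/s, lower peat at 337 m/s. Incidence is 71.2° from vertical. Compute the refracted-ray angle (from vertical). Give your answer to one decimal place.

15.3°

sin θ₁/V₁ = sin θ₂/V₂ ⇒ sin θ₂ = 337·sin 71.2°/1211 = 337·0.9466/1211 = 0.2634.
θ₂ = sin⁻¹(0.2634) = 15.27° (from vertical).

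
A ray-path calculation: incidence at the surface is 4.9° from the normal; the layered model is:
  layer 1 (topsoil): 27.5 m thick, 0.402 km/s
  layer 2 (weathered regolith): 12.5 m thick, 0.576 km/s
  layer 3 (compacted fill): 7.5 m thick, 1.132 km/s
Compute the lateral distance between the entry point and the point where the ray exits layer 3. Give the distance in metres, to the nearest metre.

p = sin θ₁/V₁ = sin 4.9°/0.402 = 2.1248e-01 s/km is conserved through the stack.
Layer 1: θ = 4.90°; offset = 27.5·tan 4.90° = 2.358 m.
Layer 2: sin θ = p·0.576 = 0.1224 → θ = 7.03°; offset = 12.5·tan 7.03° = 1.541 m.
Layer 3: sin θ = p·1.132 = 0.2405 → θ = 13.92°; offset = 7.5·tan 13.92° = 1.859 m.
Summing the layer offsets gives 5.758 m.

6 m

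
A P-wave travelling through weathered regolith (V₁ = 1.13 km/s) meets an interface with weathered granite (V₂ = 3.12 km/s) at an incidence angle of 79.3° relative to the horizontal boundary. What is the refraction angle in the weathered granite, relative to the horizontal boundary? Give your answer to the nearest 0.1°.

Angle from the normal: 90° − 79.3° = 10.7°.
Snell's law: sin θ₂ = (V₂/V₁)·sin θ₁ = (3.12/1.13)·sin 10.7° = 0.5126.
θ₂ = sin⁻¹(0.5126) = 30.84° (from vertical).
From the interface: 90° − 30.84° = 59.16°.

59.2°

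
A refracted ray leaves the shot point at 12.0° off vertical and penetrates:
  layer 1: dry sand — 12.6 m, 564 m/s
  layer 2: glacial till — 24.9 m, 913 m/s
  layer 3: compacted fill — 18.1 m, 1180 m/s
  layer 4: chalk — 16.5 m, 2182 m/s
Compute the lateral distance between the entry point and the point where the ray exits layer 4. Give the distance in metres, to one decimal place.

42.7 m

Apply Snell's law at each interface; in layer i the horizontal offset is hᵢ·tan θᵢ.
Layer 1: θ = 12.00°; offset = 12.6·tan 12.00° = 2.678 m.
Layer 2: sin θ = 913·sin 12.0°/564 = 0.3366, θ = 19.67°; offset = 24.9·tan 19.67° = 8.900 m.
Layer 3: sin θ = 1180·sin 12.0°/564 = 0.4350, θ = 25.78°; offset = 18.1·tan 25.78° = 8.744 m.
Layer 4: sin θ = 2182·sin 12.0°/564 = 0.8044, θ = 53.55°; offset = 16.5·tan 53.55° = 22.339 m.
Σ offsets = 42.660 m.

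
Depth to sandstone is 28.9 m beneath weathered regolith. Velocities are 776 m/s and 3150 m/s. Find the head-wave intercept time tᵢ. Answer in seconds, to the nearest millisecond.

tᵢ = 2h·√(V₂²−V₁²)/(V₁V₂).
√(V₂²−V₁²) = √(3150²−776²) = 3052.9 m/s.
tᵢ = 2·28.9·3052.9/(776·3150) = 0.07219 s.

0.072 s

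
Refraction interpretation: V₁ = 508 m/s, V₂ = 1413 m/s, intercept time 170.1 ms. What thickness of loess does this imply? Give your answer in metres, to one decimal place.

h = tᵢ·V₁·V₂ / (2·√(V₂²−V₁²)).
√(V₂²−V₁²) = √(1413² − 508²) = 1318.5 m/s.
h = 0.1701 s × 508 × 1413 / (2 × 1318.5) = 46.30 m.

46.3 m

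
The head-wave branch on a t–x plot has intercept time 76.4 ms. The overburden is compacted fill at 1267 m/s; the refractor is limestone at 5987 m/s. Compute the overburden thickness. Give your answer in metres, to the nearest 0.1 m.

θ_c = arcsin(1267/5987) = 12.22°; cos θ_c = 0.9774.
tᵢ = 2h cos θ_c/V₁ ⇒ h = tᵢ·V₁/(2 cos θ_c) = 0.0764·1267/(2·0.9774) = 49.52 m.

49.5 m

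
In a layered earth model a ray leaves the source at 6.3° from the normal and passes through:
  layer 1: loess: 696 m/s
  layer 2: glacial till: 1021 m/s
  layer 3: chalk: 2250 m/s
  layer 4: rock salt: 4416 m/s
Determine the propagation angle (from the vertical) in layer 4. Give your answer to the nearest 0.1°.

44.1°

Ray parameter p = sin 6.3° / 696 = 1.5766e-04 s/m.
sin θ_4 = p·V_4 = 1.5766e-04 × 4416 = 0.6962.
θ_4 = arcsin 0.6962 = 44.13°.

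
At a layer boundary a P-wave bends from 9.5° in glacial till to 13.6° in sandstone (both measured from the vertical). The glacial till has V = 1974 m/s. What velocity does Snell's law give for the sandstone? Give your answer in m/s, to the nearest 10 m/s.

2810 m/s

Snell's law: sin 9.5°/V₁ = sin 13.6°/V₂.
V₂ = V₁·sin 13.6°/sin 9.5° = 1974 × 1.4247 = 2812.34 m/s.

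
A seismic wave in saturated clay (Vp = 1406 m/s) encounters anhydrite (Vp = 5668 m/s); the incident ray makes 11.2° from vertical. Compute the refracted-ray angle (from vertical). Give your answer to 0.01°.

51.54°

sin θ₁/V₁ = sin θ₂/V₂ ⇒ sin θ₂ = 5668·sin 11.2°/1406 = 5668·0.1942/1406 = 0.7830.
θ₂ = sin⁻¹(0.7830) = 51.54° (from vertical).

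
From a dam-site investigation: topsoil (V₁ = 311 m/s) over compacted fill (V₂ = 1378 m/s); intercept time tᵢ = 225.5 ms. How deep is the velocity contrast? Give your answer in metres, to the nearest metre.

36 m

θ_c = arcsin(311/1378) = 13.04°; cos θ_c = 0.9742.
tᵢ = 2h cos θ_c/V₁ ⇒ h = tᵢ·V₁/(2 cos θ_c) = 0.2255·311/(2·0.9742) = 35.99 m.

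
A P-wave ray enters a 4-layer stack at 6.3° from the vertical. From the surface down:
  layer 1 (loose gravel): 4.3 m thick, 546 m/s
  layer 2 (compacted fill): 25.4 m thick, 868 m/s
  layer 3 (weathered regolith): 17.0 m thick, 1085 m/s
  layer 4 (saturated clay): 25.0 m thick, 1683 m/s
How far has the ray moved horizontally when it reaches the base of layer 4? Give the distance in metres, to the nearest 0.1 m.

17.8 m

Apply Snell's law at each interface; in layer i the horizontal offset is hᵢ·tan θᵢ.
Layer 1: θ = 6.30°; offset = 4.3·tan 6.30° = 0.475 m.
Layer 2: sin θ = 868·sin 6.3°/546 = 0.1744, θ = 10.05°; offset = 25.4·tan 10.05° = 4.500 m.
Layer 3: sin θ = 1085·sin 6.3°/546 = 0.2181, θ = 12.60°; offset = 17.0·tan 12.60° = 3.798 m.
Layer 4: sin θ = 1683·sin 6.3°/546 = 0.3382, θ = 19.77°; offset = 25.0·tan 19.77° = 8.986 m.
Σ offsets = 17.759 m.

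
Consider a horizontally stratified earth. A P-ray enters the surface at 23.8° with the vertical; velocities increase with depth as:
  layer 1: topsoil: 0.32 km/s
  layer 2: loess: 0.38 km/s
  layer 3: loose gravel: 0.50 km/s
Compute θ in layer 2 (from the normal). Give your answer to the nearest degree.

Ray parameter p = sin 23.8° / 0.32 = 1.2611e+00 s/km.
sin θ_2 = p·V_2 = 1.2611e+00 × 0.38 = 0.4792.
θ_2 = 28.63° from the vertical.

29°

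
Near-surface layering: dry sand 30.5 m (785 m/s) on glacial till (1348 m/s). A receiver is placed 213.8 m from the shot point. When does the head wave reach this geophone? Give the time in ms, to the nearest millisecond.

222 ms

θ_c = arcsin(V₁/V₂) = arcsin(785/1348) = 35.62°, cos θ_c = 0.8129.
Intercept time tᵢ = 2h cos θ_c / V₁ = 2·30.5·0.8129/785 = 0.06317 s.
t = x/V₂ + tᵢ = 213.8/1348 + 0.06317 = 0.22178 s.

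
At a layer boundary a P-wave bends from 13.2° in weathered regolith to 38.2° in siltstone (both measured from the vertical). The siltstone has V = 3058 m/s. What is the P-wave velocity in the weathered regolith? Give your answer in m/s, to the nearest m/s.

sin 13.2° = 0.2284; sin 38.2° = 0.6184.
V₁ = V₂·(sin θ₁/sin θ₂) = 3058·(0.2284/0.6184) = 1129.18 m/s.

1129 m/s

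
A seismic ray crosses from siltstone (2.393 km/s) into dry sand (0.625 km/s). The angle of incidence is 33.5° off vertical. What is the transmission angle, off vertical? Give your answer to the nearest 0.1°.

8.3°

sin θ₁/V₁ = sin θ₂/V₂ ⇒ sin θ₂ = 0.625·sin 33.5°/2.393 = 0.625·0.5519/2.393 = 0.1442.
θ₂ = sin⁻¹(0.1442) = 8.29° (from vertical).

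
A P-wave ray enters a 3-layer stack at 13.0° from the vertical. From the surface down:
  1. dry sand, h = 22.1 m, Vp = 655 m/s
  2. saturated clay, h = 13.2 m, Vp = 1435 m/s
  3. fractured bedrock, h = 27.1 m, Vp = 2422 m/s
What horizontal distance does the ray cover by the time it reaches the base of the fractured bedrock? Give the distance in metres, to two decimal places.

p = sin θ₁/V₁ = sin 13.0°/655 = 3.4344e-04 s/m is conserved through the stack.
Layer 1: θ = 13.00°; offset = 22.1·tan 13.00° = 5.1022 m.
Layer 2: sin θ = p·1435 = 0.4928 → θ = 29.53°; offset = 13.2·tan 29.53° = 7.4764 m.
Layer 3: sin θ = p·2422 = 0.8318 → θ = 56.28°; offset = 27.1·tan 56.28° = 40.6109 m.
Σ offsets = 53.1895 m.

53.19 m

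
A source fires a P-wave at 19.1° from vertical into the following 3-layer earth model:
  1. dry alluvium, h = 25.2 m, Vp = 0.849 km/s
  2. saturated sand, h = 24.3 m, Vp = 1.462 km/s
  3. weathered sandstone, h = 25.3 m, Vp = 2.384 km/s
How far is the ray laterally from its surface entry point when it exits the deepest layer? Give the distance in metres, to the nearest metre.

84 m

p = sin θ₁/V₁ = sin 19.1°/0.849 = 3.8542e-01 s/km is conserved through the stack.
Layer 1: θ = 19.10°; offset = 25.2·tan 19.10° = 8.726 m.
Layer 2: sin θ = p·1.462 = 0.5635 → θ = 34.30°; offset = 24.3·tan 34.30° = 16.574 m.
Layer 3: sin θ = p·2.384 = 0.9188 → θ = 66.76°; offset = 25.3·tan 66.76° = 58.904 m.
Σ offsets = 84.204 m.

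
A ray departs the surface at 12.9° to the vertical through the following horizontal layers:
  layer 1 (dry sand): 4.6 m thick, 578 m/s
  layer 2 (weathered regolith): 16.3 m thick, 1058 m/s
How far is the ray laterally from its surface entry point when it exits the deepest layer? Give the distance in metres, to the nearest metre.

8 m

Apply Snell's law at each interface; in layer i the horizontal offset is hᵢ·tan θᵢ.
Layer 1: θ = 12.90°; offset = 4.6·tan 12.90° = 1.054 m.
Layer 2: sin θ = 1058·sin 12.9°/578 = 0.4086, θ = 24.12°; offset = 16.3·tan 24.12° = 7.298 m.
Total horizontal offset = 8.352 m.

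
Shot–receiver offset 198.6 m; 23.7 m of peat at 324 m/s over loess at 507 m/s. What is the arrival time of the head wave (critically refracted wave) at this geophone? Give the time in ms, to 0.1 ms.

θ_c = arcsin(V₁/V₂) = arcsin(324/507) = 39.72°, cos θ_c = 0.7692.
Intercept time tᵢ = 2h cos θ_c / V₁ = 2·23.7·0.7692/324 = 0.11253 s.
t = x/V₂ + tᵢ = 198.6/507 + 0.11253 = 0.50424 s.

504.2 ms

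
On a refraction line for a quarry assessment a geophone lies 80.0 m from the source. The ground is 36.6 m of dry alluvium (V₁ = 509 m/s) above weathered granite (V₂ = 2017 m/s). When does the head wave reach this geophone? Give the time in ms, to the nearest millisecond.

179 ms

t = x/V₂ + 2h·√(V₂²−V₁²)/(V₁V₂).
√(V₂²−V₁²) = √(2017²−509²) = 1951.7 m/s; delay term = 2·36.6·1951.7/(509·2017) = 0.13916 s.
t = 80.0/2017 + 0.13916 = 0.17882 s.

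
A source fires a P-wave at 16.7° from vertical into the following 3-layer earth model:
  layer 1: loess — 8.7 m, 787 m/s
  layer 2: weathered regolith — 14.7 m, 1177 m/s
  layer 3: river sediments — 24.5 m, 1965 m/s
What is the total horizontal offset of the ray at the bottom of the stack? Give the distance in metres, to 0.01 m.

Ray parameter p = sin 16.7° / 787 m/s = 3.6513e-04 s/m.
Layer 1: θ = 16.70°; offset = 8.7·tan 16.70° = 2.6101 m.
Layer 2: sin θ = p·1177 = 0.4298 → θ = 25.45°; offset = 14.7·tan 25.45° = 6.9966 m.
Layer 3: sin θ = p·1965 = 0.7175 → θ = 45.85°; offset = 24.5·tan 45.85° = 25.2357 m.
Σ offsets = 34.8425 m.

34.84 m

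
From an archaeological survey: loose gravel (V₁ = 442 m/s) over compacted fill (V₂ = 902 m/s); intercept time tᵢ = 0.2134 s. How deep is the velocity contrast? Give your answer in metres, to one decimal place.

h = tᵢ·V₁·V₂ / (2·√(V₂²−V₁²)).
√(V₂²−V₁²) = √(902² − 442²) = 786.3 m/s.
h = 0.2134 s × 442 × 902 / (2 × 786.3) = 54.10 m.

54.1 m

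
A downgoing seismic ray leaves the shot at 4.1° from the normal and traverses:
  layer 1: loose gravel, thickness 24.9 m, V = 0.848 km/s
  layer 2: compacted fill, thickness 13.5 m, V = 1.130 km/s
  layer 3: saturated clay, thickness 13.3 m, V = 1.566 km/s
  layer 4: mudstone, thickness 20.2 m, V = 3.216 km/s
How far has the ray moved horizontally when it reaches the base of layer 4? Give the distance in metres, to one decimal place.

10.5 m

p = sin θ₁/V₁ = sin 4.1°/0.848 = 8.4313e-02 s/km is conserved through the stack.
Layer 1: θ = 4.10°; offset = 24.9·tan 4.10° = 1.785 m.
Layer 2: sin θ = p·1.130 = 0.0953 → θ = 5.47°; offset = 13.5·tan 5.47° = 1.292 m.
Layer 3: sin θ = p·1.566 = 0.1320 → θ = 7.59°; offset = 13.3·tan 7.59° = 1.772 m.
Layer 4: sin θ = p·3.216 = 0.2712 → θ = 15.73°; offset = 20.2·tan 15.73° = 5.690 m.
Σ offsets = 10.539 m.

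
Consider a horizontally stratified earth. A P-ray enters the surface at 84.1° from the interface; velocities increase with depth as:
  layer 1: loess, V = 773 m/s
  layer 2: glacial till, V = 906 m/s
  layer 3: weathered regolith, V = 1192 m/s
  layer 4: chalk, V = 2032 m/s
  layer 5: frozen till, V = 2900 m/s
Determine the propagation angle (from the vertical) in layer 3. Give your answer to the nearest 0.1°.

9.1°

From the normal: θ₁ = 90° − 84.1° = 5.9°.
Ray parameter p = sin 5.9° / 773 = 1.3298e-04 s/m.
sin θ_3 = p·V_3 = 1.3298e-04 × 1192 = 0.1585.
θ_3 = 9.12° from the vertical.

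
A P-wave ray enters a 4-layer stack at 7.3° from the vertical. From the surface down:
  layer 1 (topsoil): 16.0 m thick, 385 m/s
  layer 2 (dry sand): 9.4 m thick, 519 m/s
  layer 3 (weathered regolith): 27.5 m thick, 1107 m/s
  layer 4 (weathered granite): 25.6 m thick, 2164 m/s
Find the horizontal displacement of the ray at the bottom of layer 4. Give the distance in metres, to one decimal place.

Apply Snell's law at each interface; in layer i the horizontal offset is hᵢ·tan θᵢ.
Layer 1: θ = 7.30°; offset = 16.0·tan 7.30° = 2.050 m.
Layer 2: sin θ = 519·sin 7.3°/385 = 0.1713, θ = 9.86°; offset = 9.4·tan 9.86° = 1.634 m.
Layer 3: sin θ = 1107·sin 7.3°/385 = 0.3654, θ = 21.43°; offset = 27.5·tan 21.43° = 10.793 m.
Layer 4: sin θ = 2164·sin 7.3°/385 = 0.7142, θ = 45.58°; offset = 25.6·tan 45.58° = 26.122 m.
Summing the layer offsets gives 40.599 m.

40.6 m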